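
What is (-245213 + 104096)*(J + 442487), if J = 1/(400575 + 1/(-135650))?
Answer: -3392997116806554609321/54337998749 ≈ -6.2442e+10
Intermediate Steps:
J = 135650/54337998749 (J = 1/(400575 - 1/135650) = 1/(54337998749/135650) = 135650/54337998749 ≈ 2.4964e-6)
(-245213 + 104096)*(J + 442487) = (-245213 + 104096)*(135650/54337998749 + 442487) = -141117*24043858052584413/54337998749 = -3392997116806554609321/54337998749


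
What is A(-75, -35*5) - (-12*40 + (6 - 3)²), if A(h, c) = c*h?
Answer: 13596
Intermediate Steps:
A(-75, -35*5) - (-12*40 + (6 - 3)²) = -35*5*(-75) - (-12*40 + (6 - 3)²) = -175*(-75) - (-480 + 3²) = 13125 - (-480 + 9) = 13125 - 1*(-471) = 13125 + 471 = 13596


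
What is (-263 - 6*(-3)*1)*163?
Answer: -39935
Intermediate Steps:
(-263 - 6*(-3)*1)*163 = (-263 + 18*1)*163 = (-263 + 18)*163 = -245*163 = -39935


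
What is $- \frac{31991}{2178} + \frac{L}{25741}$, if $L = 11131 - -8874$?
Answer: $- \frac{779909441}{56063898} \approx -13.911$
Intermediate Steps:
$L = 20005$ ($L = 11131 + 8874 = 20005$)
$- \frac{31991}{2178} + \frac{L}{25741} = - \frac{31991}{2178} + \frac{20005}{25741} = - \frac{779909441}{56063898}$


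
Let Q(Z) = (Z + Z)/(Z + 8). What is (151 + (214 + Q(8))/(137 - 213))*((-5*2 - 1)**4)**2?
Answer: 2413895358941/76 ≈ 3.1762e+10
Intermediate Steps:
Q(Z) = 2*Z/(8 + Z) (Q(Z) = (2*Z)/(8 + Z) = 2*Z/(8 + Z))
(151 + (214 + Q(8))/(137 - 213))*((-5*2 - 1)**4)**2 = (151 + (214 + 2*8/(8 + 8))/(137 - 213))*((-5*2 - 1)**4)**2 = (151 + (214 + 2*8/16)/(-76))*((-10 - 1)**4)**2 = (151 + (214 + 2*8*(1/16))*(-1/76))*((-11)**4)**2 = (151 + (214 + 1)*(-1/76))*14641**2 = (151 + 215*(-1/76))*214358881 = (151 - 215/76)*214358881 = (11261/76)*214358881 = 2413895358941/76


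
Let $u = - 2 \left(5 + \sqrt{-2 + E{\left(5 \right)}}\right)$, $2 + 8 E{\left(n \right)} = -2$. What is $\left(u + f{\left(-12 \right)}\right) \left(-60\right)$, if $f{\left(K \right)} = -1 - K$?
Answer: $-60 + 60 i \sqrt{10} \approx -60.0 + 189.74 i$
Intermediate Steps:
$E{\left(n \right)} = - \frac{1}{2}$ ($E{\left(n \right)} = - \frac{1}{4} + \frac{1}{8} \left(-2\right) = - \frac{1}{4} - \frac{1}{4} = - \frac{1}{2}$)
$u = -10 - i \sqrt{10}$ ($u = - 2 \left(5 + \sqrt{-2 - \frac{1}{2}}\right) = - 2 \left(5 + \sqrt{- \frac{5}{2}}\right) = - 2 \left(5 + \frac{i \sqrt{10}}{2}\right) = -10 - i \sqrt{10} \approx -10.0 - 3.1623 i$)
$\left(u + f{\left(-12 \right)}\right) \left(-60\right) = \left(\left(-10 - i \sqrt{10}\right) - -11\right) \left(-60\right) = \left(\left(-10 - i \sqrt{10}\right) + \left(-1 + 12\right)\right) \left(-60\right) = \left(\left(-10 - i \sqrt{10}\right) + 11\right) \left(-60\right) = \left(1 - i \sqrt{10}\right) \left(-60\right) = -60 + 60 i \sqrt{10}$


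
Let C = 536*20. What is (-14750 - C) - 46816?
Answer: -72286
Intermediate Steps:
C = 10720
(-14750 - C) - 46816 = (-14750 - 1*10720) - 46816 = (-14750 - 10720) - 46816 = -25470 - 46816 = -72286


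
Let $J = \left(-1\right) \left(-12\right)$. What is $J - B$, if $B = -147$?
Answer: $159$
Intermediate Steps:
$J = 12$
$J - B = 12 - -147 = 12 + 147 = 159$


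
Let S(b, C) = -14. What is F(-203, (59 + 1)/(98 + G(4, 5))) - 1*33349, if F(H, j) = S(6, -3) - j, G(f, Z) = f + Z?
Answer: -3569901/107 ≈ -33364.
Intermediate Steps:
G(f, Z) = Z + f
F(H, j) = -14 - j
F(-203, (59 + 1)/(98 + G(4, 5))) - 1*33349 = (-14 - (59 + 1)/(98 + (5 + 4))) - 1*33349 = (-14 - 60/(98 + 9)) - 33349 = (-14 - 60/107) - 33349 = -1558/107 - 33349 = -3569901/107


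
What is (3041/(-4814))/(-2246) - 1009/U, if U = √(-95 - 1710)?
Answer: 3041/10812244 + 1009*I*√5/95 ≈ 0.00028126 + 23.749*I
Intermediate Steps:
U = 19*I*√5 (U = √(-1805) = 19*I*√5 ≈ 42.485*I)
(3041/(-4814))/(-2246) - 1009/U = (3041/(-4814))/(-2246) - 1009*(-I*√5/95) = (3041*(-1/4814))*(-1/2246) - (-1009)*I*√5/95 = -3041/4814*(-1/2246) + 1009*I*√5/95 = 3041/10812244 + 1009*I*√5/95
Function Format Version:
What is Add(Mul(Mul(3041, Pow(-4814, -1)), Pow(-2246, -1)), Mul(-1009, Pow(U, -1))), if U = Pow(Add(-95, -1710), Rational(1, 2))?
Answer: Add(Rational(3041, 10812244), Mul(Rational(1009, 95), I, Pow(5, Rational(1, 2)))) ≈ Add(0.00028126, Mul(23.749, I))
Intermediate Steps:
U = Mul(19, I, Pow(5, Rational(1, 2))) (U = Pow(-1805, Rational(1, 2)) = Mul(19, I, Pow(5, Rational(1, 2))) ≈ Mul(42.485, I))
Add(Mul(Mul(3041, Pow(-4814, -1)), Pow(-2246, -1)), Mul(-1009, Pow(U, -1))) = Add(Mul(Mul(3041, Pow(-4814, -1)), Pow(-2246, -1)), Mul(-1009, Pow(Mul(19, I, Pow(5, Rational(1, 2))), -1))) = Add(Mul(Mul(3041, Rational(-1, 4814)), Rational(-1, 2246)), Mul(-1009, Mul(Rational(-1, 95), I, Pow(5, Rational(1, 2))))) = Add(Mul(Rational(-3041, 4814), Rational(-1, 2246)), Mul(Rational(1009, 95), I, Pow(5, Rational(1, 2)))) = Add(Rational(3041, 10812244), Mul(Rational(1009, 95), I, Pow(5, Rational(1, 2))))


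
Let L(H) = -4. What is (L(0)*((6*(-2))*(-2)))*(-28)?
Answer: 2688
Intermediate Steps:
(L(0)*((6*(-2))*(-2)))*(-28) = -4*6*(-2)*(-2)*(-28) = -(-48)*(-2)*(-28) = -4*24*(-28) = -96*(-28) = 2688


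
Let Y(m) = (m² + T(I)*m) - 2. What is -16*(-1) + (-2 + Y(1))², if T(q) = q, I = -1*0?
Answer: 25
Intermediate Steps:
I = 0
Y(m) = -2 + m² (Y(m) = (m² + 0*m) - 2 = (m² + 0) - 2 = m² - 2 = -2 + m²)
-16*(-1) + (-2 + Y(1))² = -16*(-1) + (-2 + (-2 + 1²))² = 16 + (-2 + (-2 + 1))² = 16 + (-2 - 1)² = 16 + (-3)² = 16 + 9 = 25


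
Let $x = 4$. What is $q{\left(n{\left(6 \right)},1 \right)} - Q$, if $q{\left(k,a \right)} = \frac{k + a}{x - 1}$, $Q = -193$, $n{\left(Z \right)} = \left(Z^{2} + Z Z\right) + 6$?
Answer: $\frac{658}{3} \approx 219.33$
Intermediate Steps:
$n{\left(Z \right)} = 6 + 2 Z^{2}$ ($n{\left(Z \right)} = \left(Z^{2} + Z^{2}\right) + 6 = 2 Z^{2} + 6 = 6 + 2 Z^{2}$)
$q{\left(k,a \right)} = \frac{a}{3} + \frac{k}{3}$ ($q{\left(k,a \right)} = \frac{k + a}{4 - 1} = \frac{a + k}{3} = \left(a + k\right) \frac{1}{3} = \frac{a}{3} + \frac{k}{3}$)
$q{\left(n{\left(6 \right)},1 \right)} - Q = \left(\frac{1}{3} \cdot 1 + \frac{6 + 2 \cdot 6^{2}}{3}\right) - -193 = \left(\frac{1}{3} + \frac{6 + 2 \cdot 36}{3}\right) + 193 = \left(\frac{1}{3} + \frac{6 + 72}{3}\right) + 193 = \left(\frac{1}{3} + \frac{1}{3} \cdot 78\right) + 193 = \left(\frac{1}{3} + 26\right) + 193 = \frac{79}{3} + 193 = \frac{658}{3}$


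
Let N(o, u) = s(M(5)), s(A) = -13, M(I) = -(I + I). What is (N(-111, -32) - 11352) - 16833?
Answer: -28198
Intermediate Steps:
M(I) = -2*I
N(o, u) = -13
(N(-111, -32) - 11352) - 16833 = (-13 - 11352) - 16833 = -11365 - 16833 = -28198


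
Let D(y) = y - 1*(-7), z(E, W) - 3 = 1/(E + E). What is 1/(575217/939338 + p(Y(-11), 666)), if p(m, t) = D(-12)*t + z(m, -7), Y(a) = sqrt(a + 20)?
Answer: -1409007/4686668629 ≈ -0.00030064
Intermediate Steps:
z(E, W) = 3 + 1/(2*E) (z(E, W) = 3 + 1/(E + E) = 3 + 1/(2*E))
D(y) = 7 + y (D(y) = y + 7 = 7 + y)
Y(a) = sqrt(20 + a)
p(m, t) = 3 + 1/(2*m) - 5*t (p(m, t) = (7 - 12)*t + (3 + 1/(2*m)) = -5*t + (3 + 1/(2*m)) = 3 + 1/(2*m) - 5*t)
1/(575217/939338 + p(Y(-11), 666)) = 1/(575217/939338 + (3 + 1/(2*(sqrt(20 - 11))) - 5*666)) = 1/(575217*(1/939338) + (3 + 1/(2*(sqrt(9))) - 3330)) = 1/(575217/939338 + (3 + (1/2)/3 - 3330)) = 1/(575217/939338 + (3 + (1/2)*(1/3) - 3330)) = 1/(575217/939338 + (3 + 1/6 - 3330)) = 1/(575217/939338 - 19961/6) = 1/(-4686668629/1409007) = -1409007/4686668629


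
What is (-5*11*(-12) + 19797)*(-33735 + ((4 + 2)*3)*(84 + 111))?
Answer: -618312825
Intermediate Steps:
(-5*11*(-12) + 19797)*(-33735 + ((4 + 2)*3)*(84 + 111)) = (-55*(-12) + 19797)*(-33735 + (6*3)*195) = (660 + 19797)*(-33735 + 18*195) = 20457*(-33735 + 3510) = 20457*(-30225) = -618312825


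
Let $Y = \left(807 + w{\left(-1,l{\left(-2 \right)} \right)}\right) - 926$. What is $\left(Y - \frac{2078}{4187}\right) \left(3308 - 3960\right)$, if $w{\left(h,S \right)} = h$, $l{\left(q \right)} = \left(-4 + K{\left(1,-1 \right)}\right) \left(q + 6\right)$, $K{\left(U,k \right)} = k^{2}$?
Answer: $\frac{328945736}{4187} \approx 78564.0$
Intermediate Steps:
$l{\left(q \right)} = -18 - 3 q$ ($l{\left(q \right)} = \left(-4 + \left(-1\right)^{2}\right) \left(q + 6\right) = \left(-4 + 1\right) \left(6 + q\right) = - 3 \left(6 + q\right) = -18 - 3 q$)
$Y = -120$ ($Y = \left(807 - 1\right) - 926 = 806 - 926 = -120$)
$\left(Y - \frac{2078}{4187}\right) \left(3308 - 3960\right) = \left(-120 - \frac{2078}{4187}\right) \left(3308 - 3960\right) = \left(-120 - \frac{2078}{4187}\right) \left(-652\right) = \left(- \frac{504518}{4187}\right) \left(-652\right) = \frac{328945736}{4187}$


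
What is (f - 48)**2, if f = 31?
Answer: 289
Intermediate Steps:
(f - 48)**2 = (31 - 48)**2 = (-17)**2 = 289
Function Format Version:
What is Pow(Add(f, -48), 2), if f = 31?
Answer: 289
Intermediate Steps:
Pow(Add(f, -48), 2) = Pow(Add(31, -48), 2) = Pow(-17, 2) = 289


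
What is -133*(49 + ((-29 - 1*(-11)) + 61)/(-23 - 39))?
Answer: -398335/62 ≈ -6424.8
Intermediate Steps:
-133*(49 + ((-29 - 1*(-11)) + 61)/(-23 - 39)) = -133*(49 + ((-29 + 11) + 61)/(-62)) = -133*(49 + (-18 + 61)*(-1/62)) = -133*(49 + 43*(-1/62)) = -133*(49 - 43/62) = -133*2995/62 = -398335/62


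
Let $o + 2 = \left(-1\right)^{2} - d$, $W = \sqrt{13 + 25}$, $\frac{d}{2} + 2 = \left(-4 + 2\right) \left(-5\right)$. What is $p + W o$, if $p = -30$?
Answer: $-30 - 17 \sqrt{38} \approx -134.79$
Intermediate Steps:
$d = 16$ ($d = -4 + 2 \left(-4 + 2\right) \left(-5\right) = -4 + 2 \left(\left(-2\right) \left(-5\right)\right) = -4 + 2 \cdot 10 = -4 + 20 = 16$)
$W = \sqrt{38} \approx 6.1644$
$o = -17$ ($o = -2 + \left(\left(-1\right)^{2} - 16\right) = -2 + \left(1 - 16\right) = -2 - 15 = -17$)
$p + W o = -30 + \sqrt{38} \left(-17\right) = -30 - 17 \sqrt{38}$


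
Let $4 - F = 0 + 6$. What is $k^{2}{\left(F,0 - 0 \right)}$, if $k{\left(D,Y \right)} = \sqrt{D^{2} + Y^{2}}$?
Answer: $4$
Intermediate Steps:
$F = -2$ ($F = 4 - \left(0 + 6\right) = 4 - 6 = -2$)
$k^{2}{\left(F,0 - 0 \right)} = \left(\sqrt{\left(-2\right)^{2} + \left(0 - 0\right)^{2}}\right)^{2} = \left(\sqrt{4 + \left(0 + 0\right)^{2}}\right)^{2} = \left(\sqrt{4 + 0^{2}}\right)^{2} = \left(\sqrt{4 + 0}\right)^{2} = \left(\sqrt{4}\right)^{2} = 2^{2} = 4$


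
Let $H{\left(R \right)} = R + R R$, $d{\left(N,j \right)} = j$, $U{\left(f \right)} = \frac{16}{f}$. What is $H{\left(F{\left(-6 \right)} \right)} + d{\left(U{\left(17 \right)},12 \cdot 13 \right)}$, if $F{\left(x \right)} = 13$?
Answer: $338$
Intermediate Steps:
$H{\left(R \right)} = R + R^{2}$
$H{\left(F{\left(-6 \right)} \right)} + d{\left(U{\left(17 \right)},12 \cdot 13 \right)} = 13 \left(1 + 13\right) + 12 \cdot 13 = 13 \cdot 14 + 156 = 182 + 156 = 338$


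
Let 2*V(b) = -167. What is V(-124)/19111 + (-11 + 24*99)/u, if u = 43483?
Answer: 7557579/151091566 ≈ 0.050020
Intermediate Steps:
V(b) = -167/2 (V(b) = (½)*(-167) = -167/2)
V(-124)/19111 + (-11 + 24*99)/u = -167/2/19111 + (-11 + 24*99)/43483 = -167/2*1/19111 + (-11 + 2376)*(1/43483) = -167/38222 + 2365*(1/43483) = -167/38222 + 215/3953 = 7557579/151091566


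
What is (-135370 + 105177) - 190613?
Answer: -220806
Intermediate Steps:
(-135370 + 105177) - 190613 = -30193 - 190613 = -220806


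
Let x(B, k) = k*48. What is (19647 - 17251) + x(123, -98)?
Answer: -2308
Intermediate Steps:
x(B, k) = 48*k
(19647 - 17251) + x(123, -98) = (19647 - 17251) + 48*(-98) = 2396 - 4704 = -2308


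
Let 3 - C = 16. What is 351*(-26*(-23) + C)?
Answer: 205335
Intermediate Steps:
C = -13 (C = 3 - 1*16 = 3 - 16 = -13)
351*(-26*(-23) + C) = 351*(-26*(-23) - 13) = 351*(598 - 13) = 351*585 = 205335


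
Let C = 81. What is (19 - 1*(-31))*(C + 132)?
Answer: 10650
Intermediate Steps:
(19 - 1*(-31))*(C + 132) = (19 - 1*(-31))*(81 + 132) = (19 + 31)*213 = 50*213 = 10650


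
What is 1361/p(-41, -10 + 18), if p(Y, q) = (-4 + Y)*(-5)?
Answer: 1361/225 ≈ 6.0489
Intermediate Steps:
p(Y, q) = 20 - 5*Y
1361/p(-41, -10 + 18) = 1361/(20 - 5*(-41)) = 1361/(20 + 205) = 1361/225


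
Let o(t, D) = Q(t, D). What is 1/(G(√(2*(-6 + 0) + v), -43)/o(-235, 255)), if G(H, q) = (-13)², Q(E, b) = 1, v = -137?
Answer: 1/169 ≈ 0.0059172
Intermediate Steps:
o(t, D) = 1
G(H, q) = 169
1/(G(√(2*(-6 + 0) + v), -43)/o(-235, 255)) = 1/(169/1) = 1/(169*1) = 1/169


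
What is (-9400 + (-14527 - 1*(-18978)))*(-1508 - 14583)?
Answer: 79634359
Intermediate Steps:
(-9400 + (-14527 - 1*(-18978)))*(-1508 - 14583) = (-9400 + (-14527 + 18978))*(-16091) = (-9400 + 4451)*(-16091) = -4949*(-16091) = 79634359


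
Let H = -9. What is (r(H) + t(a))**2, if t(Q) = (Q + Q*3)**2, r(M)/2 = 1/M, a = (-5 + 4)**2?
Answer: 20164/81 ≈ 248.94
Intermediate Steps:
a = 1 (a = (-1)**2 = 1)
r(M) = 2/M
t(Q) = 16*Q**2 (t(Q) = (Q + 3*Q)**2 = (4*Q)**2 = 16*Q**2)
(r(H) + t(a))**2 = (2/(-9) + 16*1**2)**2 = (2*(-1/9) + 16*1)**2 = (-2/9 + 16)**2 = (142/9)**2 = 20164/81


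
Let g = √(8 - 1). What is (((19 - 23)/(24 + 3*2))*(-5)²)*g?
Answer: -10*√7/3 ≈ -8.8192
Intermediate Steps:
g = √7 ≈ 2.6458
(((19 - 23)/(24 + 3*2))*(-5)²)*g = (((19 - 23)/(24 + 3*2))*(-5)²)*√7 = (-4/(24 + 6)*25)*√7 = (-4/30*25)*√7 = (-4*1/30*25)*√7 = (-2/15*25)*√7 = -10*√7/3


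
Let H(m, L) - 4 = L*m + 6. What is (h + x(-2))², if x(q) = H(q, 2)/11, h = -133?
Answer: 2122849/121 ≈ 17544.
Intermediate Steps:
H(m, L) = 10 + L*m (H(m, L) = 4 + (L*m + 6) = 4 + (6 + L*m) = 10 + L*m)
x(q) = 10/11 + 2*q/11 (x(q) = (10 + 2*q)/11 = (10 + 2*q)*(1/11) = 10/11 + 2*q/11)
(h + x(-2))² = (-133 + (10/11 + (2/11)*(-2)))² = (-133 + (10/11 - 4/11))² = (-133 + 6/11)² = (-1457/11)² = 2122849/121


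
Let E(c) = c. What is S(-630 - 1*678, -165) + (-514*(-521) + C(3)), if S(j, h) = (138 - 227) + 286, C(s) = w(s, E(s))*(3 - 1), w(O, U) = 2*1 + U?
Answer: 268001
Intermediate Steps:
w(O, U) = 2 + U
C(s) = 4 + 2*s (C(s) = (2 + s)*(3 - 1) = (2 + s)*2 = 4 + 2*s)
S(j, h) = 197 (S(j, h) = -89 + 286 = 197)
S(-630 - 1*678, -165) + (-514*(-521) + C(3)) = 197 + (-514*(-521) + (4 + 2*3)) = 197 + (267794 + (4 + 6)) = 197 + (267794 + 10) = 197 + 267804 = 268001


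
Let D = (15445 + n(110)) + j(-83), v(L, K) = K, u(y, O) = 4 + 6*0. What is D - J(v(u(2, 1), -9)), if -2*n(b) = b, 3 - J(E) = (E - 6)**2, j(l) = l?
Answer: 15529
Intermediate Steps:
u(y, O) = 4 (u(y, O) = 4 + 0 = 4)
J(E) = 3 - (-6 + E)**2 (J(E) = 3 - (E - 6)**2 = 3 - (-6 + E)**2)
n(b) = -b/2
D = 15307 (D = (15445 - 1/2*110) - 83 = (15445 - 55) - 83 = 15390 - 83 = 15307)
D - J(v(u(2, 1), -9)) = 15307 - (3 - (-6 - 9)**2) = 15307 - (3 - 1*(-15)**2) = 15307 - (3 - 1*225) = 15307 - (3 - 225) = 15307 - 1*(-222) = 15307 + 222 = 15529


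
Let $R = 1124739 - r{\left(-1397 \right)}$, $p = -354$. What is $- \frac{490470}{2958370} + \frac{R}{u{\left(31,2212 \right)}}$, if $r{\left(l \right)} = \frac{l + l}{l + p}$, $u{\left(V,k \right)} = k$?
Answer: $\frac{582435913614251}{1145839418444} \approx 508.31$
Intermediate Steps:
$r{\left(l \right)} = \frac{2 l}{-354 + l}$ ($r{\left(l \right)} = \frac{l + l}{l - 354} = \frac{2 l}{-354 + l}$)
$R = \frac{1969415195}{1751}$ ($R = 1124739 - 2 \left(-1397\right) \frac{1}{-354 - 1397} = 1124739 - 2 \left(-1397\right) \frac{1}{-1751} = 1124739 - 2 \left(-1397\right) \left(- \frac{1}{1751}\right) = 1124739 - \frac{2794}{1751} = \frac{1969415195}{1751} \approx 1.1247 \cdot 10^{6}$)
$- \frac{490470}{2958370} + \frac{R}{u{\left(31,2212 \right)}} = - \frac{490470}{2958370} + \frac{1969415195}{1751 \cdot 2212} = \left(-490470\right) \frac{1}{2958370} + \frac{1969415195}{1751} \cdot \frac{1}{2212} = - \frac{49047}{295837} + \frac{1969415195}{3873212} = \frac{582435913614251}{1145839418444}$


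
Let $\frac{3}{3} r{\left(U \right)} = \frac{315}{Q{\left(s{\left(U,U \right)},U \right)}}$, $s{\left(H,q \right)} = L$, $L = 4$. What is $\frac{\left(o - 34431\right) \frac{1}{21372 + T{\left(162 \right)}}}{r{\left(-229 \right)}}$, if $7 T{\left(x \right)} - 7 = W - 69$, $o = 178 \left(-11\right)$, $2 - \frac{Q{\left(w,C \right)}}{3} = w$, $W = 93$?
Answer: $\frac{72778}{2244525} \approx 0.032425$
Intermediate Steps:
$s{\left(H,q \right)} = 4$
$Q{\left(w,C \right)} = 6 - 3 w$
$o = -1958$
$T{\left(x \right)} = \frac{31}{7}$ ($T{\left(x \right)} = 1 + \frac{93 - 69}{7} = 1 + \frac{1}{7} \cdot 24 = 1 + \frac{24}{7} = \frac{31}{7}$)
$r{\left(U \right)} = - \frac{105}{2}$ ($r{\left(U \right)} = \frac{315}{6 - 12} = \frac{315}{-6} = 315 \left(- \frac{1}{6}\right) = - \frac{105}{2}$)
$\frac{\left(o - 34431\right) \frac{1}{21372 + T{\left(162 \right)}}}{r{\left(-229 \right)}} = \frac{\left(-1958 - 34431\right) \frac{1}{21372 + \frac{31}{7}}}{- \frac{105}{2}} = - \frac{36389}{\frac{149635}{7}} \left(- \frac{2}{105}\right) = \left(-36389\right) \frac{7}{149635} \left(- \frac{2}{105}\right) = \left(- \frac{254723}{149635}\right) \left(- \frac{2}{105}\right) = \frac{72778}{2244525}$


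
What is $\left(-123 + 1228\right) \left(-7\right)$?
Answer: $-7735$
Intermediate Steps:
$\left(-123 + 1228\right) \left(-7\right) = 1105 \left(-7\right) = -7735$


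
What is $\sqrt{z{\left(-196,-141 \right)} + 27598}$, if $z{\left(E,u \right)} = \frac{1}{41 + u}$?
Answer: $\frac{\sqrt{2759799}}{10} \approx 166.13$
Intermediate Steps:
$\sqrt{z{\left(-196,-141 \right)} + 27598} = \sqrt{\frac{1}{41 - 141} + 27598} = \sqrt{\frac{1}{-100} + 27598} = \sqrt{- \frac{1}{100} + 27598} = \sqrt{\frac{2759799}{100}} = \frac{\sqrt{2759799}}{10}$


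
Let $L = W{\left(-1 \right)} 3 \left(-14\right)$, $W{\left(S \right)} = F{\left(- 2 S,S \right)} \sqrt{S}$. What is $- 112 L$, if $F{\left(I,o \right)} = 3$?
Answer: $14112 i \approx 14112.0 i$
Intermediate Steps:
$W{\left(S \right)} = 3 \sqrt{S}$
$L = - 126 i$ ($L = 3 \sqrt{-1} \cdot 3 \left(-14\right) = 3 i 3 \left(-14\right) = 9 i \left(-14\right) = - 126 i \approx - 126.0 i$)
$- 112 L = - 112 \left(- 126 i\right) = 14112 i$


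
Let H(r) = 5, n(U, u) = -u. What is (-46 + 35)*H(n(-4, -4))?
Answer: -55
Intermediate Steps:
(-46 + 35)*H(n(-4, -4)) = (-46 + 35)*5 = -11*5 = -55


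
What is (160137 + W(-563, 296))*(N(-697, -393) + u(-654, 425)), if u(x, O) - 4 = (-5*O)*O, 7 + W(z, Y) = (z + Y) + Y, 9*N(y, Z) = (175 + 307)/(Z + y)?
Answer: -709473738950614/4905 ≈ -1.4464e+11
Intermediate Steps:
N(y, Z) = 482/(9*(Z + y)) (N(y, Z) = ((175 + 307)/(Z + y))/9 = (482/(Z + y))/9 = 482/(9*(Z + y)))
W(z, Y) = -7 + z + 2*Y (W(z, Y) = -7 + ((z + Y) + Y) = -7 + ((Y + z) + Y) = -7 + (z + 2*Y) = -7 + z + 2*Y)
u(x, O) = 4 - 5*O² (u(x, O) = 4 + (-5*O)*O = 4 - 5*O²)
(160137 + W(-563, 296))*(N(-697, -393) + u(-654, 425)) = (160137 + (-7 - 563 + 2*296))*(482/(9*(-393 - 697)) + (4 - 5*425²)) = (160137 + (-7 - 563 + 592))*((482/9)/(-1090) + (4 - 5*180625)) = (160137 + 22)*((482/9)*(-1/1090) + (4 - 903125)) = 160159*(-241/4905 - 903121) = 160159*(-4429808746/4905) = -709473738950614/4905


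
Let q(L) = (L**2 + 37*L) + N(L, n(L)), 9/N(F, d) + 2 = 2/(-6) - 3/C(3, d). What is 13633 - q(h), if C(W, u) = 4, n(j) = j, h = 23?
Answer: 453469/37 ≈ 12256.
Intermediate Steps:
N(F, d) = -108/37 (N(F, d) = 9/(-2 + (2/(-6) - 3/4)) = 9/(-2 + (2*(-1/6) - 3*1/4)) = 9/(-2 + (-1/3 - 3/4)) = 9/(-2 - 13/12) = 9/(-37/12) = 9*(-12/37) = -108/37)
q(L) = -108/37 + L**2 + 37*L (q(L) = (L**2 + 37*L) - 108/37 = -108/37 + L**2 + 37*L)
13633 - q(h) = 13633 - (-108/37 + 23**2 + 37*23) = 13633 - (-108/37 + 529 + 851) = 13633 - 1*50952/37 = 13633 - 50952/37 = 453469/37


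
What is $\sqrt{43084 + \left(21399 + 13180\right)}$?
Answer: $\sqrt{77663} \approx 278.68$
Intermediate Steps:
$\sqrt{43084 + \left(21399 + 13180\right)} = \sqrt{43084 + 34579} = \sqrt{77663}$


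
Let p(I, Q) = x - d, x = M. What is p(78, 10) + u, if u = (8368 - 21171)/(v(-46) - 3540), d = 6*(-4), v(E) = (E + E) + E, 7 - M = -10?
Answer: 163601/3678 ≈ 44.481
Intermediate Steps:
M = 17 (M = 7 - 1*(-10) = 7 + 10 = 17)
v(E) = 3*E (v(E) = 2*E + E = 3*E)
d = -24
x = 17
p(I, Q) = 41 (p(I, Q) = 17 - 1*(-24) = 17 + 24 = 41)
u = 12803/3678 (u = (8368 - 21171)/(3*(-46) - 3540) = -12803/(-138 - 3540) = -12803/(-3678) = -12803*(-1/3678) = 12803/3678 ≈ 3.4810)
p(78, 10) + u = 41 + 12803/3678 = 163601/3678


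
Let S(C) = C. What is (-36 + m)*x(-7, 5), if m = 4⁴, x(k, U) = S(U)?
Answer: 1100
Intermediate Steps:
x(k, U) = U
m = 256
(-36 + m)*x(-7, 5) = (-36 + 256)*5 = 220*5 = 1100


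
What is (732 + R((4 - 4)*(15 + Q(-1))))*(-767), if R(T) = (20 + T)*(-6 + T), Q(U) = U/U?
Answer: -469404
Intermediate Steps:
Q(U) = 1
R(T) = (-6 + T)*(20 + T)
(732 + R((4 - 4)*(15 + Q(-1))))*(-767) = (732 + (-120 + ((4 - 4)*(15 + 1))**2 + 14*((4 - 4)*(15 + 1))))*(-767) = (732 + (-120 + (0*16)**2 + 14*(0*16)))*(-767) = (732 + (-120 + 0**2 + 14*0))*(-767) = (732 + (-120 + 0 + 0))*(-767) = (732 - 120)*(-767) = 612*(-767) = -469404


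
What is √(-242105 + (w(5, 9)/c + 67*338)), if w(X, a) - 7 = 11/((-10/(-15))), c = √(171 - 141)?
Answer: √(-197513100 + 705*√30)/30 ≈ 468.46*I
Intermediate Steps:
c = √30 ≈ 5.4772
w(X, a) = 47/2 (w(X, a) = 7 + 11/((-10/(-15))) = 7 + 11/((-10*(-1/15))) = 7 + 11/(⅔) = 7 + 11*(3/2) = 7 + 33/2 = 47/2)
√(-242105 + (w(5, 9)/c + 67*338)) = √(-242105 + (47/(2*(√30)) + 67*338)) = √(-242105 + (47*(√30/30)/2 + 22646)) = √(-242105 + (47*√30/60 + 22646)) = √(-242105 + (22646 + 47*√30/60)) = √(-219459 + 47*√30/60)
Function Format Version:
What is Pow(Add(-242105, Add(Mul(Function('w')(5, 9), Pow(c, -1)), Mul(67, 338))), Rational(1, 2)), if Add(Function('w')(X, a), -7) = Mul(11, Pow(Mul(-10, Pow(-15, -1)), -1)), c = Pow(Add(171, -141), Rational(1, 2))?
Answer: Mul(Rational(1, 30), Pow(Add(-197513100, Mul(705, Pow(30, Rational(1, 2)))), Rational(1, 2))) ≈ Mul(468.46, I)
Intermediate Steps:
c = Pow(30, Rational(1, 2)) ≈ 5.4772
Function('w')(X, a) = Rational(47, 2) (Function('w')(X, a) = Add(7, Mul(11, Pow(Mul(-10, Pow(-15, -1)), -1))) = Add(7, Mul(11, Pow(Mul(-10, Rational(-1, 15)), -1))) = Add(7, Mul(11, Pow(Rational(2, 3), -1))) = Add(7, Mul(11, Rational(3, 2))) = Add(7, Rational(33, 2)) = Rational(47, 2))
Pow(Add(-242105, Add(Mul(Function('w')(5, 9), Pow(c, -1)), Mul(67, 338))), Rational(1, 2)) = Pow(Add(-242105, Add(Mul(Rational(47, 2), Pow(Pow(30, Rational(1, 2)), -1)), Mul(67, 338))), Rational(1, 2)) = Pow(Add(-242105, Add(Mul(Rational(47, 2), Mul(Rational(1, 30), Pow(30, Rational(1, 2)))), 22646)), Rational(1, 2)) = Pow(Add(-242105, Add(Mul(Rational(47, 60), Pow(30, Rational(1, 2))), 22646)), Rational(1, 2)) = Pow(Add(-242105, Add(22646, Mul(Rational(47, 60), Pow(30, Rational(1, 2))))), Rational(1, 2)) = Pow(Add(-219459, Mul(Rational(47, 60), Pow(30, Rational(1, 2)))), Rational(1, 2))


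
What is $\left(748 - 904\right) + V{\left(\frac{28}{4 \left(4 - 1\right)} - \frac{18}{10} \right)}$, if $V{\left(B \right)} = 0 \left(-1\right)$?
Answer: $-156$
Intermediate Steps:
$V{\left(B \right)} = 0$
$\left(748 - 904\right) + V{\left(\frac{28}{4 \left(4 - 1\right)} - \frac{18}{10} \right)} = \left(748 - 904\right) + 0 = -156 + 0 = -156$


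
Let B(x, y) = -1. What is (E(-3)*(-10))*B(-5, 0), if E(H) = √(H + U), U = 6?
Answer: 10*√3 ≈ 17.320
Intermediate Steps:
E(H) = √(6 + H) (E(H) = √(H + 6) = √(6 + H))
(E(-3)*(-10))*B(-5, 0) = (√(6 - 3)*(-10))*(-1) = (√3*(-10))*(-1) = -10*√3*(-1) = 10*√3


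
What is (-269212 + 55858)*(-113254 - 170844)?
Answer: 60613444692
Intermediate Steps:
(-269212 + 55858)*(-113254 - 170844) = -213354*(-284098) = 60613444692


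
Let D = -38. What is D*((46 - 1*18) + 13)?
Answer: -1558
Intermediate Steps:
D*((46 - 1*18) + 13) = -38*((46 - 1*18) + 13) = -38*((46 - 18) + 13) = -38*(28 + 13) = -38*41 = -1558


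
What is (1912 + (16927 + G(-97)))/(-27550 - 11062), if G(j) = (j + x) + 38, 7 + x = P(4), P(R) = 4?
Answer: -18777/38612 ≈ -0.48630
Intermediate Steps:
x = -3 (x = -7 + 4 = -3)
G(j) = 35 + j (G(j) = (j - 3) + 38 = (-3 + j) + 38 = 35 + j)
(1912 + (16927 + G(-97)))/(-27550 - 11062) = (1912 + (16927 + (35 - 97)))/(-27550 - 11062) = (1912 + (16927 - 62))/(-38612) = (1912 + 16865)*(-1/38612) = 18777*(-1/38612) = -18777/38612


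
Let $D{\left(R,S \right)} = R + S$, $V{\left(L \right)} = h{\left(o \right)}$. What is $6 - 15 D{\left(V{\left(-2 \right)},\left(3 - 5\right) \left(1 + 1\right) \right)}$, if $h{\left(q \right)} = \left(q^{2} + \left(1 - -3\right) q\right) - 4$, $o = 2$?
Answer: $-54$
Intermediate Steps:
$h{\left(q \right)} = -4 + q^{2} + 4 q$ ($h{\left(q \right)} = \left(q^{2} + \left(1 + 3\right) q\right) - 4 = \left(q^{2} + 4 q\right) - 4 = -4 + q^{2} + 4 q$)
$V{\left(L \right)} = 8$ ($V{\left(L \right)} = -4 + 2^{2} + 4 \cdot 2 = -4 + 4 + 8 = 8$)
$6 - 15 D{\left(V{\left(-2 \right)},\left(3 - 5\right) \left(1 + 1\right) \right)} = 6 - 15 \left(8 + \left(3 - 5\right) \left(1 + 1\right)\right) = 6 - 15 \left(8 - 4\right) = 6 - 60 = -54$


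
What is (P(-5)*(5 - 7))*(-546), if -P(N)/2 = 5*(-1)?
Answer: 10920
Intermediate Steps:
P(N) = 10 (P(N) = -10*(-1) = -2*(-5) = 10)
(P(-5)*(5 - 7))*(-546) = (10*(5 - 7))*(-546) = (10*(-2))*(-546) = -20*(-546) = 10920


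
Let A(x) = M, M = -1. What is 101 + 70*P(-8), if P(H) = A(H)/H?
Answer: 439/4 ≈ 109.75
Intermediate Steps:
A(x) = -1
P(H) = -1/H
101 + 70*P(-8) = 101 + 70*(-1/(-8)) = 101 + 70*(-1*(-1/8)) = 101 + 70*(1/8) = 101 + 35/4 = 439/4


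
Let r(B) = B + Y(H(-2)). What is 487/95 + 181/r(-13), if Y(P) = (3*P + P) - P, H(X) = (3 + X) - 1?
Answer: -10864/1235 ≈ -8.7968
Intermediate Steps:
H(X) = 2 + X
Y(P) = 3*P (Y(P) = 4*P - P = 3*P)
r(B) = B (r(B) = B + 3*(2 - 2) = B + 3*0 = B + 0 = B)
487/95 + 181/r(-13) = 487/95 + 181/(-13) = 487*(1/95) + 181*(-1/13) = 487/95 - 181/13 = -10864/1235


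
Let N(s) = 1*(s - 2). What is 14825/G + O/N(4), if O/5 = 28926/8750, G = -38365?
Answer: 105785849/13427750 ≈ 7.8782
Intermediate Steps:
O = 14463/875 (O = 5*(28926/8750) = 5*(28926*(1/8750)) = 5*(14463/4375) = 14463/875 ≈ 16.529)
N(s) = -2 + s (N(s) = 1*(-2 + s) = -2 + s)
14825/G + O/N(4) = 14825/(-38365) + 14463/(875*(-2 + 4)) = 14825*(-1/38365) + (14463/875)/2 = -2965/7673 + (14463/875)*(½) = -2965/7673 + 14463/1750 = 105785849/13427750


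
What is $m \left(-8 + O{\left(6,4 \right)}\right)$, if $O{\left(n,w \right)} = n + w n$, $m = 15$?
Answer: $330$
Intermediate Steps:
$O{\left(n,w \right)} = n + n w$
$m \left(-8 + O{\left(6,4 \right)}\right) = 15 \left(-8 + 6 \left(1 + 4\right)\right) = 15 \left(-8 + 6 \cdot 5\right) = 15 \left(-8 + 30\right) = 15 \cdot 22 = 330$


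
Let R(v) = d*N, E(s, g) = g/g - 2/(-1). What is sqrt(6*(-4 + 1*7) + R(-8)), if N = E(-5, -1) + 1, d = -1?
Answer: sqrt(14) ≈ 3.7417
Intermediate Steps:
E(s, g) = 3 (E(s, g) = 1 - 2*(-1) = 1 + 2 = 3)
N = 4 (N = 3 + 1 = 4)
R(v) = -4 (R(v) = -1*4 = -4)
sqrt(6*(-4 + 1*7) + R(-8)) = sqrt(6*(-4 + 1*7) - 4) = sqrt(6*(-4 + 7) - 4) = sqrt(6*3 - 4) = sqrt(18 - 4) = sqrt(14)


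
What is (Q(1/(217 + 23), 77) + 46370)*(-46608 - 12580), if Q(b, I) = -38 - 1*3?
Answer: -2742120852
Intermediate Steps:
Q(b, I) = -41 (Q(b, I) = -38 - 3 = -41)
(Q(1/(217 + 23), 77) + 46370)*(-46608 - 12580) = (-41 + 46370)*(-46608 - 12580) = 46329*(-59188) = -2742120852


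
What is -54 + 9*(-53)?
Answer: -531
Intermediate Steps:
-54 + 9*(-53) = -54 - 477 = -531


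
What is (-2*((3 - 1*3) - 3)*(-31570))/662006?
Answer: -94710/331003 ≈ -0.28613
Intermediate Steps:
(-2*((3 - 1*3) - 3)*(-31570))/662006 = (-2*((3 - 3) - 3)*(-31570))*(1/662006) = (-2*(0 - 3)*(-31570))*(1/662006) = (-2*(-3)*(-31570))*(1/662006) = (6*(-31570))*(1/662006) = -189420*1/662006 = -94710/331003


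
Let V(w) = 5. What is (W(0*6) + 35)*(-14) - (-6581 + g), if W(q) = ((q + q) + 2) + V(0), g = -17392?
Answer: 23385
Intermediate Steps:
W(q) = 7 + 2*q (W(q) = ((q + q) + 2) + 5 = (2*q + 2) + 5 = (2 + 2*q) + 5 = 7 + 2*q)
(W(0*6) + 35)*(-14) - (-6581 + g) = ((7 + 2*(0*6)) + 35)*(-14) - (-6581 - 17392) = ((7 + 2*0) + 35)*(-14) - 1*(-23973) = ((7 + 0) + 35)*(-14) + 23973 = (7 + 35)*(-14) + 23973 = 42*(-14) + 23973 = -588 + 23973 = 23385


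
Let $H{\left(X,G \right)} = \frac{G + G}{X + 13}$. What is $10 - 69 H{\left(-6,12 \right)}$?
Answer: $- \frac{1586}{7} \approx -226.57$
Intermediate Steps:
$H{\left(X,G \right)} = \frac{2 G}{13 + X}$
$10 - 69 H{\left(-6,12 \right)} = 10 - 69 \cdot 2 \cdot 12 \frac{1}{13 - 6} = 10 - 69 \cdot 2 \cdot 12 \cdot \frac{1}{7} = 10 - \frac{1656}{7} = - \frac{1586}{7}$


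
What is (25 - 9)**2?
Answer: 256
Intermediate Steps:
(25 - 9)**2 = 16**2 = 256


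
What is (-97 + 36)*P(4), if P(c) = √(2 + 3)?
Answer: -61*√5 ≈ -136.40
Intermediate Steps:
P(c) = √5
(-97 + 36)*P(4) = (-97 + 36)*√5 = -61*√5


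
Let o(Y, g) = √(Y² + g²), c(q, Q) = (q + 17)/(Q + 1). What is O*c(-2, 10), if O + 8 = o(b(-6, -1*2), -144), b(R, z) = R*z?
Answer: -120/11 + 180*√145/11 ≈ 186.14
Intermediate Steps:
c(q, Q) = (17 + q)/(1 + Q)
O = -8 + 12*√145 (O = -8 + √((-(-6)*2)² + (-144)²) = -8 + √((-6*(-2))² + 20736) = -8 + √(12² + 20736) = -8 + √(144 + 20736) = -8 + √20880 = -8 + 12*√145 ≈ 136.50)
O*c(-2, 10) = (-8 + 12*√145)*((17 - 2)/(1 + 10)) = (-8 + 12*√145)*(15/11) = -120/11 + 180*√145/11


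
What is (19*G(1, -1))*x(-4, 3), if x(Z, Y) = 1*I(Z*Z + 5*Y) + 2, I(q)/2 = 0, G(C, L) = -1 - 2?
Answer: -114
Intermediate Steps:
G(C, L) = -3
I(q) = 0 (I(q) = 2*0 = 0)
x(Z, Y) = 2 (x(Z, Y) = 1*0 + 2 = 0 + 2 = 2)
(19*G(1, -1))*x(-4, 3) = (19*(-3))*2 = -57*2 = -114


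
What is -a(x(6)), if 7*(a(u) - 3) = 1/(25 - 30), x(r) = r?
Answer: -104/35 ≈ -2.9714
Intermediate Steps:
a(u) = 104/35 (a(u) = 3 + 1/(7*(25 - 30)) = 3 + (1/7)/(-5) = 3 + (1/7)*(-1/5) = 3 - 1/35 = 104/35)
-a(x(6)) = -1*104/35 = -104/35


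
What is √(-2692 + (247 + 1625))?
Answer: 2*I*√205 ≈ 28.636*I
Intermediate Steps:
√(-2692 + (247 + 1625)) = √(-2692 + 1872) = √(-820) = 2*I*√205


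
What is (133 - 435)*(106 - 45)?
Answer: -18422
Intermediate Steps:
(133 - 435)*(106 - 45) = -302*61 = -18422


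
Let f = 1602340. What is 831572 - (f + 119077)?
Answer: -889845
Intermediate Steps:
831572 - (f + 119077) = 831572 - (1602340 + 119077) = 831572 - 1*1721417 = 831572 - 1721417 = -889845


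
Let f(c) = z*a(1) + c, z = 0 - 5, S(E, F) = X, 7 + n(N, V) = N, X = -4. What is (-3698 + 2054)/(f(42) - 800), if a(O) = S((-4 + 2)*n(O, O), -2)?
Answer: 274/123 ≈ 2.2276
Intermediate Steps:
n(N, V) = -7 + N
S(E, F) = -4
z = -5
a(O) = -4
f(c) = 20 + c (f(c) = -5*(-4) + c = 20 + c)
(-3698 + 2054)/(f(42) - 800) = (-3698 + 2054)/((20 + 42) - 800) = -1644/(62 - 800) = -1644/(-738) = -1644*(-1/738) = 274/123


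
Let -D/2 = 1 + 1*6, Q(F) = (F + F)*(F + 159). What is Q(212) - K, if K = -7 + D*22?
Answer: 157619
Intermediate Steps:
Q(F) = 2*F*(159 + F) (Q(F) = (2*F)*(159 + F) = 2*F*(159 + F))
D = -14 (D = -2*(1 + 1*6) = -2*(1 + 6) = -2*7 = -14)
K = -315 (K = -7 - 14*22 = -7 - 308 = -315)
Q(212) - K = 2*212*(159 + 212) - 1*(-315) = 2*212*371 + 315 = 157304 + 315 = 157619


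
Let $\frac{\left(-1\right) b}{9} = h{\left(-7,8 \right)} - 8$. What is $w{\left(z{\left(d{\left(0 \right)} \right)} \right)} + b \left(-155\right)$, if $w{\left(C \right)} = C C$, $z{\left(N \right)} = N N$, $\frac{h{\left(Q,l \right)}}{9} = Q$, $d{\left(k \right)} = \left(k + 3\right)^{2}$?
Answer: $-92484$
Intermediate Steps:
$d{\left(k \right)} = \left(3 + k\right)^{2}$
$h{\left(Q,l \right)} = 9 Q$
$z{\left(N \right)} = N^{2}$
$w{\left(C \right)} = C^{2}$
$b = 639$ ($b = - 9 \left(9 \left(-7\right) - 8\right) = - 9 \left(-63 - 8\right) = \left(-9\right) \left(-71\right) = 639$)
$w{\left(z{\left(d{\left(0 \right)} \right)} \right)} + b \left(-155\right) = \left(\left(\left(3 + 0\right)^{2}\right)^{2}\right)^{2} + 639 \left(-155\right) = \left(\left(3^{2}\right)^{2}\right)^{2} - 99045 = \left(9^{2}\right)^{2} - 99045 = 81^{2} - 99045 = 6561 - 99045 = -92484$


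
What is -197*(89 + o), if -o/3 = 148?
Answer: 69935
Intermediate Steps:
o = -444 (o = -3*148 = -444)
-197*(89 + o) = -197*(89 - 444) = -197*(-355) = 69935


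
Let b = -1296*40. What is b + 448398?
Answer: 396558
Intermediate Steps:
b = -51840
b + 448398 = -51840 + 448398 = 396558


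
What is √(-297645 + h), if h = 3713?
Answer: 2*I*√73483 ≈ 542.16*I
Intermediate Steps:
√(-297645 + h) = √(-297645 + 3713) = √(-293932) = 2*I*√73483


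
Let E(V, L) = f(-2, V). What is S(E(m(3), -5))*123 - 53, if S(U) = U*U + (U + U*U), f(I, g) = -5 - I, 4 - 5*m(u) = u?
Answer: 1792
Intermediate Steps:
m(u) = ⅘ - u/5
E(V, L) = -3 (E(V, L) = -5 - 1*(-2) = -5 + 2 = -3)
S(U) = U + 2*U² (S(U) = U² + (U + U²) = U + 2*U²)
S(E(m(3), -5))*123 - 53 = -3*(1 + 2*(-3))*123 - 53 = -3*(1 - 6)*123 - 53 = -3*(-5)*123 - 53 = 15*123 - 53 = 1845 - 53 = 1792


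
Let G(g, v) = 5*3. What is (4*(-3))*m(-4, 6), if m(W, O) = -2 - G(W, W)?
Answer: 204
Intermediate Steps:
G(g, v) = 15
m(W, O) = -17 (m(W, O) = -2 - 1*15 = -2 - 15 = -17)
(4*(-3))*m(-4, 6) = (4*(-3))*(-17) = -12*(-17) = 204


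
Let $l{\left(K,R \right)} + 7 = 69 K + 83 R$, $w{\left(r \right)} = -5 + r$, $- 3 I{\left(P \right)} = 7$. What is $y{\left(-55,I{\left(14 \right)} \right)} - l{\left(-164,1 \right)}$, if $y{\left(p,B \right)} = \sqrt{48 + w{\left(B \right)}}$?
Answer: $11240 + \frac{\sqrt{366}}{3} \approx 11246.0$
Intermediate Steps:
$I{\left(P \right)} = - \frac{7}{3}$ ($I{\left(P \right)} = \left(- \frac{1}{3}\right) 7 = - \frac{7}{3}$)
$y{\left(p,B \right)} = \sqrt{43 + B}$ ($y{\left(p,B \right)} = \sqrt{48 + \left(-5 + B\right)} = \sqrt{43 + B}$)
$l{\left(K,R \right)} = -7 + 69 K + 83 R$ ($l{\left(K,R \right)} = -7 + \left(69 K + 83 R\right) = -7 + 69 K + 83 R$)
$y{\left(-55,I{\left(14 \right)} \right)} - l{\left(-164,1 \right)} = \sqrt{43 - \frac{7}{3}} - \left(-7 + 69 \left(-164\right) + 83 \cdot 1\right) = \sqrt{\frac{122}{3}} - \left(-7 - 11316 + 83\right) = \frac{\sqrt{366}}{3} - -11240 = \frac{\sqrt{366}}{3} + 11240 = 11240 + \frac{\sqrt{366}}{3}$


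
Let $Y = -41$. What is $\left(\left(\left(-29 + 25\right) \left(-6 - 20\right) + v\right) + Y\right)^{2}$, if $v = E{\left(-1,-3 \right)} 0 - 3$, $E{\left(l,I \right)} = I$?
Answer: $3600$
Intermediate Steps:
$v = -3$ ($v = \left(-3\right) 0 - 3 = 0 - 3 = -3$)
$\left(\left(\left(-29 + 25\right) \left(-6 - 20\right) + v\right) + Y\right)^{2} = \left(\left(\left(-29 + 25\right) \left(-6 - 20\right) - 3\right) - 41\right)^{2} = \left(\left(\left(-4\right) \left(-26\right) - 3\right) - 41\right)^{2} = \left(\left(104 - 3\right) - 41\right)^{2} = \left(101 - 41\right)^{2} = 60^{2} = 3600$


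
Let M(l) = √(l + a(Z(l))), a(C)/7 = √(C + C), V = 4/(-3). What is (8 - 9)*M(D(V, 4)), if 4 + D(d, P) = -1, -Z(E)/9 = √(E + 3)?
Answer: -√(-5 + 21*2^(¾)*√(-I)) ≈ -5.0966 + 2.45*I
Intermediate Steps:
Z(E) = -9*√(3 + E) (Z(E) = -9*√(E + 3) = -9*√(3 + E))
V = -4/3 (V = 4*(-⅓) = -4/3 ≈ -1.3333)
D(d, P) = -5 (D(d, P) = -4 - 1 = -5)
a(C) = 7*√2*√C (a(C) = 7*√(C + C) = 7*√(2*C) = 7*(√2*√C) = 7*√2*√C)
M(l) = √(l + 21*√2*√(-√(3 + l))) (M(l) = √(l + 7*√2*√(-9*√(3 + l))) = √(l + 7*√2*(3*√(-√(3 + l)))) = √(l + 21*√2*√(-√(3 + l))))
(8 - 9)*M(D(V, 4)) = (8 - 9)*√(-5 + 21*√2*√(-√(3 - 5))) = -√(-5 + 21*√2*√(-√(-2))) = -√(-5 + 21*√2*√(-I*√2)) = -√(-5 + 21*√2*(2^(¼)*√(-I))) = -√(-5 + 21*2^(¾)*√(-I))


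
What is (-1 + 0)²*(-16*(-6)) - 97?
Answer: -1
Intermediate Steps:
(-1 + 0)²*(-16*(-6)) - 97 = (-1)²*96 - 97 = 1*96 - 97 = 96 - 97 = -1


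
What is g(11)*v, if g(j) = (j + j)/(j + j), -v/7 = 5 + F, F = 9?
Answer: -98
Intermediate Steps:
v = -98 (v = -7*(5 + 9) = -7*14 = -98)
g(j) = 1 (g(j) = (2*j)/((2*j)) = (2*j)*(1/(2*j)) = 1)
g(11)*v = 1*(-98) = -98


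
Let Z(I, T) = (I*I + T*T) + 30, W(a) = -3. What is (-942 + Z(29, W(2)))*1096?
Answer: -67952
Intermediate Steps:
Z(I, T) = 30 + I² + T² (Z(I, T) = (I² + T²) + 30 = 30 + I² + T²)
(-942 + Z(29, W(2)))*1096 = (-942 + (30 + 29² + (-3)²))*1096 = (-942 + (30 + 841 + 9))*1096 = (-942 + 880)*1096 = -62*1096 = -67952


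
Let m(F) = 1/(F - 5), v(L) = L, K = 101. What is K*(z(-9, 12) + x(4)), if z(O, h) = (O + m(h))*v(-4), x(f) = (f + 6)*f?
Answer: 53328/7 ≈ 7618.3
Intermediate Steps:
m(F) = 1/(-5 + F)
x(f) = f*(6 + f) (x(f) = (6 + f)*f = f*(6 + f))
z(O, h) = -4*O - 4/(-5 + h) (z(O, h) = (O + 1/(-5 + h))*(-4) = -4*O - 4/(-5 + h))
K*(z(-9, 12) + x(4)) = 101*(4*(-1 - 1*(-9)*(-5 + 12))/(-5 + 12) + 4*(6 + 4)) = 101*(4*(-1 - 1*(-9)*7)/7 + 4*10) = 101*(4*(⅐)*(-1 + 63) + 40) = 101*(4*(⅐)*62 + 40) = 101*(248/7 + 40) = 101*(528/7) = 53328/7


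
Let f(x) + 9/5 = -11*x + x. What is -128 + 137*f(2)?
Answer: -15573/5 ≈ -3114.6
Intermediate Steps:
f(x) = -9/5 - 10*x (f(x) = -9/5 + (-11*x + x) = -9/5 - 10*x)
-128 + 137*f(2) = -128 + 137*(-9/5 - 10*2) = -128 + 137*(-9/5 - 20) = -128 + 137*(-109/5) = -128 - 14933/5 = -15573/5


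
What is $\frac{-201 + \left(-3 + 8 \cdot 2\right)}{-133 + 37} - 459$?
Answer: $- \frac{10969}{24} \approx -457.04$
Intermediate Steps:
$\frac{-201 + \left(-3 + 8 \cdot 2\right)}{-133 + 37} - 459 = \frac{-201 + \left(-3 + 16\right)}{-96} - 459 = \left(-201 + 13\right) \left(- \frac{1}{96}\right) - 459 = \left(-188\right) \left(- \frac{1}{96}\right) - 459 = \frac{47}{24} - 459 = - \frac{10969}{24}$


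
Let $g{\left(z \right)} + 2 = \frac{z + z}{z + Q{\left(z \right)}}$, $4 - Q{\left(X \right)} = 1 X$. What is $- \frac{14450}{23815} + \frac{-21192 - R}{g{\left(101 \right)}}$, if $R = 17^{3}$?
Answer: $- \frac{248956560}{462011} \approx -538.85$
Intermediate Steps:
$R = 4913$
$Q{\left(X \right)} = 4 - X$ ($Q{\left(X \right)} = 4 - 1 X = 4 - X$)
$g{\left(z \right)} = -2 + \frac{z}{2}$ ($g{\left(z \right)} = -2 + \frac{z + z}{z - \left(-4 + z\right)} = -2 + \frac{2 z}{4} = -2 + 2 z \frac{1}{4} = -2 + \frac{z}{2}$)
$- \frac{14450}{23815} + \frac{-21192 - R}{g{\left(101 \right)}} = - \frac{14450}{23815} + \frac{-21192 - 4913}{-2 + \frac{1}{2} \cdot 101} = \left(-14450\right) \frac{1}{23815} + \frac{-21192 - 4913}{-2 + \frac{101}{2}} = - \frac{2890}{4763} - \frac{26105}{\frac{97}{2}} = - \frac{2890}{4763} - \frac{52210}{97} = - \frac{248956560}{462011}$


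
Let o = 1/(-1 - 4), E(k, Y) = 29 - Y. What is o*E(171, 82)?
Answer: 53/5 ≈ 10.600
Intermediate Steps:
o = -⅕ (o = 1/(-5) = -⅕ ≈ -0.20000)
o*E(171, 82) = -(29 - 1*82)/5 = -(29 - 82)/5 = -⅕*(-53) = 53/5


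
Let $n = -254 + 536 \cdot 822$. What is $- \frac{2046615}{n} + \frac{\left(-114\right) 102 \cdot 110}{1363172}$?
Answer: $- \frac{838278947955}{150064108034} \approx -5.5861$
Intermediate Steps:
$n = 440338$ ($n = -254 + 440592 = 440338$)
$- \frac{2046615}{n} + \frac{\left(-114\right) 102 \cdot 110}{1363172} = - \frac{2046615}{440338} + \frac{\left(-114\right) 102 \cdot 110}{1363172} = \left(-2046615\right) \frac{1}{440338} + \left(-11628\right) 110 \cdot \frac{1}{1363172} = - \frac{2046615}{440338} - \frac{319770}{340793} = - \frac{838278947955}{150064108034}$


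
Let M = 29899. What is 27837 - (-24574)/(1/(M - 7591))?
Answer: 548224629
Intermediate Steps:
27837 - (-24574)/(1/(M - 7591)) = 27837 - (-24574)/(1/(29899 - 7591)) = 27837 - (-24574)/(1/22308) = 27837 - (-24574)/1/22308 = 27837 - (-24574)*22308 = 27837 - 1*(-548196792) = 27837 + 548196792 = 548224629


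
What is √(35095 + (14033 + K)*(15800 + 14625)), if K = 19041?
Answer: √1006311545 ≈ 31722.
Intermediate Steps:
√(35095 + (14033 + K)*(15800 + 14625)) = √(35095 + (14033 + 19041)*(15800 + 14625)) = √(35095 + 33074*30425) = √(35095 + 1006276450) = √1006311545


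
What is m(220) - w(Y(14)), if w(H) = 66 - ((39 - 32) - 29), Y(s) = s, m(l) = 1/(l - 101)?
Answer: -10471/119 ≈ -87.992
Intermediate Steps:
m(l) = 1/(-101 + l)
w(H) = 88 (w(H) = 66 - (7 - 29) = 66 - 1*(-22) = 66 + 22 = 88)
m(220) - w(Y(14)) = 1/(-101 + 220) - 1*88 = 1/119 - 88 = -10471/119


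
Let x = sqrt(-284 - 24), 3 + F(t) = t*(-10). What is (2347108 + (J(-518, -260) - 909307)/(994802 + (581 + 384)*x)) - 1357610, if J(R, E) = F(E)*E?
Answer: 489760071547203169/494958918252 + 1529068555*I*sqrt(77)/494958918252 ≈ 9.895e+5 + 0.027108*I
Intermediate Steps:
F(t) = -3 - 10*t (F(t) = -3 + t*(-10) = -3 - 10*t)
x = 2*I*sqrt(77) (x = sqrt(-308) = 2*I*sqrt(77) ≈ 17.55*I)
J(R, E) = E*(-3 - 10*E) (J(R, E) = (-3 - 10*E)*E = E*(-3 - 10*E))
(2347108 + (J(-518, -260) - 909307)/(994802 + (581 + 384)*x)) - 1357610 = (2347108 + (-1*(-260)*(3 + 10*(-260)) - 909307)/(994802 + (581 + 384)*(2*I*sqrt(77)))) - 1357610 = (2347108 + (-1*(-260)*(3 - 2600) - 909307)/(994802 + 965*(2*I*sqrt(77)))) - 1357610 = (2347108 + (-1*(-260)*(-2597) - 909307)/(994802 + 1930*I*sqrt(77))) - 1357610 = (2347108 + (-675220 - 909307)/(994802 + 1930*I*sqrt(77))) - 1357610 = (2347108 - 1584527/(994802 + 1930*I*sqrt(77))) - 1357610 = 989498 - 1584527/(994802 + 1930*I*sqrt(77))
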